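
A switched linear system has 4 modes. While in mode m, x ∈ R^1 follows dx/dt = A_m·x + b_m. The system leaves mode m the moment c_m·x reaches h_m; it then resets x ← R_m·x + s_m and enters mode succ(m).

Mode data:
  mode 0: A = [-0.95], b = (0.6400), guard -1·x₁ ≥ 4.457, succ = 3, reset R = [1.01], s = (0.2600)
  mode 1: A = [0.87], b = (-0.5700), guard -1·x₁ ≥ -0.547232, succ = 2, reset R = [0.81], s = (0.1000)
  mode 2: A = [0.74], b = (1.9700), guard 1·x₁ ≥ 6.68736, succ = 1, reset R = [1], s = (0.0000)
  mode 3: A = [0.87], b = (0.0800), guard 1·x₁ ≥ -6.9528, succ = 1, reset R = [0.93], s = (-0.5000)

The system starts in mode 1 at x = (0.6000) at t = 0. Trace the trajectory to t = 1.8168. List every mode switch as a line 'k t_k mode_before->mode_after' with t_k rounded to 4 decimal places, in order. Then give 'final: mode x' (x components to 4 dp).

1 0.7714 1->2
final: 2 4.2857

Mode 1: guard c·x = -0.5472 hit at Δt = 0.7714 (t = 0.7714), x⁻ = (0.5472) → reset → x⁺ = (0.5433), jump to mode 2
Mode 2: flow for 1.0454 to horizon, guard not reached → x = (4.2857)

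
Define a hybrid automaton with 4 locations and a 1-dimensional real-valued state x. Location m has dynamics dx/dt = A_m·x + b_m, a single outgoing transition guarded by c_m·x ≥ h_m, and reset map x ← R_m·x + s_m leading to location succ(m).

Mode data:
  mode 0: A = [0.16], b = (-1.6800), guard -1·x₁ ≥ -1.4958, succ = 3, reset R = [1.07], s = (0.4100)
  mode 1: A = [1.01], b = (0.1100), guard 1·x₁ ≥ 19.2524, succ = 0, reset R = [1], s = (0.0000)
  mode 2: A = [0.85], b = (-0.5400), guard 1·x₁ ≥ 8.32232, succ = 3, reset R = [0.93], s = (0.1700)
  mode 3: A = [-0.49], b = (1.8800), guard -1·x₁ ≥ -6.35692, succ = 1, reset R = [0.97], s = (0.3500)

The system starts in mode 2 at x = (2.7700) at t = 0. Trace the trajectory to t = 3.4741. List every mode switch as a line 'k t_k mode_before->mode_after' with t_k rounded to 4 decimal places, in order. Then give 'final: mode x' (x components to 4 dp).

Mode 2: guard c·x = 8.3223 hit at Δt = 1.5073 (t = 1.5073), x⁻ = (8.3223) → reset → x⁺ = (7.9098), jump to mode 3
Mode 3: guard c·x = -6.3569 hit at Δt = 0.9797 (t = 2.4870), x⁻ = (6.3569) → reset → x⁺ = (6.5162), jump to mode 1
Mode 1: flow for 0.9871 to horizon, guard not reached → x = (17.8456)

1 1.5073 2->3
2 2.4870 3->1
final: 1 17.8456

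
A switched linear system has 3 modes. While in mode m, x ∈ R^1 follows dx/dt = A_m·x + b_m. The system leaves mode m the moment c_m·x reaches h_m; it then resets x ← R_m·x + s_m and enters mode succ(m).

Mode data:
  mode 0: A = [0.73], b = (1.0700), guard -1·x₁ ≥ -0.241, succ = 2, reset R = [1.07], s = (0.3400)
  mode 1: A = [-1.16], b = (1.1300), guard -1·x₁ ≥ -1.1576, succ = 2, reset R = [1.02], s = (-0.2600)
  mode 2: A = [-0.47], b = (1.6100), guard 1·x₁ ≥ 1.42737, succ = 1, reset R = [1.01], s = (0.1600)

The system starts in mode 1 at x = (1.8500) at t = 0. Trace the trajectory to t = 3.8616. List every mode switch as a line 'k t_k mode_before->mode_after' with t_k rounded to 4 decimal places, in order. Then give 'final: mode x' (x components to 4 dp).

Mode 1: guard c·x = -1.1576 hit at Δt = 1.3476 (t = 1.3476), x⁻ = (1.1576) → reset → x⁺ = (0.9208), jump to mode 2
Mode 2: guard c·x = 1.4274 hit at Δt = 0.4808 (t = 1.8284), x⁻ = (1.4274) → reset → x⁺ = (1.6016), jump to mode 1
Mode 1: guard c·x = -1.1576 hit at Δt = 1.0601 (t = 2.8885), x⁻ = (1.1576) → reset → x⁺ = (0.9208), jump to mode 2
Mode 2: guard c·x = 1.4274 hit at Δt = 0.4808 (t = 3.3693), x⁻ = (1.4274) → reset → x⁺ = (1.6016), jump to mode 1
Mode 1: flow for 0.4923 to horizon, guard not reached → x = (1.3286)

1 1.3476 1->2
2 1.8284 2->1
3 2.8885 1->2
4 3.3693 2->1
final: 1 1.3286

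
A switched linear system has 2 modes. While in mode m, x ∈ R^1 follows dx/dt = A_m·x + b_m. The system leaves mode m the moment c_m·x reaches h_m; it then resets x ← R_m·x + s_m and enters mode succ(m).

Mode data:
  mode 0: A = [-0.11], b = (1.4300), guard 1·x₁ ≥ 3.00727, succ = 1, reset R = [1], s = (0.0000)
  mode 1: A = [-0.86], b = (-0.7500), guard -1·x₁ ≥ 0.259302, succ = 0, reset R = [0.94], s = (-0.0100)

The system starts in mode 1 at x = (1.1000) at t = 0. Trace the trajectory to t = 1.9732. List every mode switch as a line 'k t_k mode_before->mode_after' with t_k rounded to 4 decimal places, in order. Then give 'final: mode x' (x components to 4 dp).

1 1.3591 1->0
final: 0 0.6120

Mode 1: guard c·x = 0.2593 hit at Δt = 1.3591 (t = 1.3591), x⁻ = (-0.2593) → reset → x⁺ = (-0.2537), jump to mode 0
Mode 0: flow for 0.6141 to horizon, guard not reached → x = (0.6120)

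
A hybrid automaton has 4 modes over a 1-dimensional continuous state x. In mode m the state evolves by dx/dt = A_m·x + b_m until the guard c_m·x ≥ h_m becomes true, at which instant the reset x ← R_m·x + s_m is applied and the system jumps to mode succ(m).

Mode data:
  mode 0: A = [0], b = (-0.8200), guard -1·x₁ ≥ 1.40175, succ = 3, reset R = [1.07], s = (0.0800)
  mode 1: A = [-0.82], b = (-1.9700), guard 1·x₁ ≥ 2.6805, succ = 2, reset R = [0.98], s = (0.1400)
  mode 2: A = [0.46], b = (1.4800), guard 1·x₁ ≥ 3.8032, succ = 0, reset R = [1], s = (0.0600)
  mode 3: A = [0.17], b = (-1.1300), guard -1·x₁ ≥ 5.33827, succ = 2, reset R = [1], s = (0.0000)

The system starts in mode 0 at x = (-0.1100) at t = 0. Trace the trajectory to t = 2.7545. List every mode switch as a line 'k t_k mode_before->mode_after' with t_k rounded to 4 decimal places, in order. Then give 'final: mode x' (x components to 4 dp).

Mode 0: guard c·x = 1.4018 hit at Δt = 1.5753 (t = 1.5753), x⁻ = (-1.4017) → reset → x⁺ = (-1.4199), jump to mode 3
Mode 3: flow for 1.1792 to horizon, guard not reached → x = (-3.2105)

1 1.5753 0->3
final: 3 -3.2105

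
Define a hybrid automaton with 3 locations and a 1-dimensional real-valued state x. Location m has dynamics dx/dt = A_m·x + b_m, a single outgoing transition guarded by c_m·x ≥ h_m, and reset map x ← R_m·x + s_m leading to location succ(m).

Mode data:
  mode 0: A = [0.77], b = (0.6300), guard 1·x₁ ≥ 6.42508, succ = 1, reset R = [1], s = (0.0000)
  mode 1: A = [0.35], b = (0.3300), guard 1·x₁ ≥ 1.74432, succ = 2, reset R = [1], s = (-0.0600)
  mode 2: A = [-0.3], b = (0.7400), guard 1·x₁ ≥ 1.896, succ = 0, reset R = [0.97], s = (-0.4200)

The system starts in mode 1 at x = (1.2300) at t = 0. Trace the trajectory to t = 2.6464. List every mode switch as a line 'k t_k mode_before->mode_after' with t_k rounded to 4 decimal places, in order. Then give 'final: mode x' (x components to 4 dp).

1 0.6070 1->2
2 1.6586 2->0
final: 0 3.9685

Mode 1: guard c·x = 1.7443 hit at Δt = 0.6070 (t = 0.6070), x⁻ = (1.7443) → reset → x⁺ = (1.6843), jump to mode 2
Mode 2: guard c·x = 1.8960 hit at Δt = 1.0516 (t = 1.6586), x⁻ = (1.8960) → reset → x⁺ = (1.4191), jump to mode 0
Mode 0: flow for 0.9878 to horizon, guard not reached → x = (3.9685)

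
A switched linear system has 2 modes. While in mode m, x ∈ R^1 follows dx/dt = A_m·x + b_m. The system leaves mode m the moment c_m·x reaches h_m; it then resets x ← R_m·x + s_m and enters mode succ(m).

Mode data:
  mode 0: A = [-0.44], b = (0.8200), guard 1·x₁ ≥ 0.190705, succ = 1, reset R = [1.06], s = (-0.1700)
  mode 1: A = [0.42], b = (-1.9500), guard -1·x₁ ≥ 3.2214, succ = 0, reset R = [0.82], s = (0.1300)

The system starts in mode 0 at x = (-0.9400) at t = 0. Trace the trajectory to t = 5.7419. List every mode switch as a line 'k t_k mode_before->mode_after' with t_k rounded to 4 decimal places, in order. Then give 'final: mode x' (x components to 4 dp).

1 1.1735 0->1
2 2.4448 1->0
3 4.6297 0->1
final: 1 -2.7130

Mode 0: guard c·x = 0.1907 hit at Δt = 1.1735 (t = 1.1735), x⁻ = (0.1907) → reset → x⁺ = (0.0321), jump to mode 1
Mode 1: guard c·x = 3.2214 hit at Δt = 1.2713 (t = 2.4448), x⁻ = (-3.2214) → reset → x⁺ = (-2.5115), jump to mode 0
Mode 0: guard c·x = 0.1907 hit at Δt = 2.1849 (t = 4.6297), x⁻ = (0.1907) → reset → x⁺ = (0.0321), jump to mode 1
Mode 1: flow for 1.1122 to horizon, guard not reached → x = (-2.7130)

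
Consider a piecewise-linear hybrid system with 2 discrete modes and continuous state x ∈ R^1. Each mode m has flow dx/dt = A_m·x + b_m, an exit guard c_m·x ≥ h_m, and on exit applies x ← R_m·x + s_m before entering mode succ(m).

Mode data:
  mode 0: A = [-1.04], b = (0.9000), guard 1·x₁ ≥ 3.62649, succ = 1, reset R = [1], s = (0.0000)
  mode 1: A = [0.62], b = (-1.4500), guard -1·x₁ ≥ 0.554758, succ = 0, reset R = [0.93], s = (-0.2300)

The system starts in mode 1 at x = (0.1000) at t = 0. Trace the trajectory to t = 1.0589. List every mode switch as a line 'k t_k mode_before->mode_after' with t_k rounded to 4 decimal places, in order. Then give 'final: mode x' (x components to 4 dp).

Mode 1: guard c·x = 0.5548 hit at Δt = 0.4138 (t = 0.4138), x⁻ = (-0.5548) → reset → x⁺ = (-0.7459), jump to mode 0
Mode 0: flow for 0.6451 to horizon, guard not reached → x = (0.0416)

1 0.4138 1->0
final: 0 0.0416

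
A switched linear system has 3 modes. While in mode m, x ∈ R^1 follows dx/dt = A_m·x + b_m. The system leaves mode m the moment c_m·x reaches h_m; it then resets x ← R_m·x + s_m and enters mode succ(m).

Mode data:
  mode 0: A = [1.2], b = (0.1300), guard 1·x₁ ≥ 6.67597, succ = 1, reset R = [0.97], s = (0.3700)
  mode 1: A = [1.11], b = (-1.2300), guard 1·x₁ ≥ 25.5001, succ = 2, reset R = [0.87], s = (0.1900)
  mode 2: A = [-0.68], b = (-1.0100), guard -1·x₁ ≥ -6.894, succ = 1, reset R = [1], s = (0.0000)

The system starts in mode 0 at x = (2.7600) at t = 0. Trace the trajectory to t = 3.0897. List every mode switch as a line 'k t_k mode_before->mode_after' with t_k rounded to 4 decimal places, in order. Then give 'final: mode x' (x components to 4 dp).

Mode 0: guard c·x = 6.6760 hit at Δt = 0.7174 (t = 0.7174), x⁻ = (6.6760) → reset → x⁺ = (6.8457), jump to mode 1
Mode 1: guard c·x = 25.5001 hit at Δt = 1.3038 (t = 2.0212), x⁻ = (25.5001) → reset → x⁺ = (22.3751), jump to mode 2
Mode 2: flow for 1.0685 to horizon, guard not reached → x = (10.0526)

1 0.7174 0->1
2 2.0212 1->2
final: 2 10.0526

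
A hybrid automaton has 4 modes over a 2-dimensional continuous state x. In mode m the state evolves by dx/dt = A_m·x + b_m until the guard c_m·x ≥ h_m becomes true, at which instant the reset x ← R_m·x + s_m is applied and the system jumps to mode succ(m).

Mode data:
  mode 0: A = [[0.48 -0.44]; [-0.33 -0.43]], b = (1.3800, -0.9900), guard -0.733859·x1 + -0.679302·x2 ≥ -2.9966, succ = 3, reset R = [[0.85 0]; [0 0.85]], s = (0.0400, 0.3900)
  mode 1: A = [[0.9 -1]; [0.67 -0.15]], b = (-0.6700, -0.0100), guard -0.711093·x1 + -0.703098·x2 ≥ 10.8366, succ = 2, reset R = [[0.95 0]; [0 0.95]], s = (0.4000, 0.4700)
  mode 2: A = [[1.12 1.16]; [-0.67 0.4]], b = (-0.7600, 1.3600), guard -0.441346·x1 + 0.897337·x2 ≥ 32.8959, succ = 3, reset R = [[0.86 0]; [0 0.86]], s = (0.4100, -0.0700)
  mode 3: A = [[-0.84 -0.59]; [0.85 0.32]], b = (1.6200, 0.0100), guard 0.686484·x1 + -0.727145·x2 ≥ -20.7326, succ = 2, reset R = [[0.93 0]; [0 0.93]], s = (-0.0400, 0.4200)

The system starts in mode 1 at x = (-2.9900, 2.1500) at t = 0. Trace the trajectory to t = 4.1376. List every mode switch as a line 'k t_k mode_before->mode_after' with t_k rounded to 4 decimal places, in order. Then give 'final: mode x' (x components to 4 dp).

1 1.2672 1->2
2 2.5097 2->3
3 3.0100 3->2
4 3.6814 2->3
final: 3 -18.2607 15.3148

Mode 1: guard c·x = 10.8366 hit at Δt = 1.2672 (t = 1.2672), x⁻ = (-11.4916, -3.7904) → reset → x⁺ = (-10.5170, -3.1309), jump to mode 2
Mode 2: guard c·x = 32.8959 hit at Δt = 1.2425 (t = 2.5097), x⁻ = (-34.0563, 19.9092) → reset → x⁺ = (-28.8784, 17.0520), jump to mode 3
Mode 3: guard c·x = -20.7326 hit at Δt = 0.5003 (t = 3.0100), x⁻ = (-21.2691, 8.4326) → reset → x⁺ = (-19.8202, 8.2623), jump to mode 2
Mode 2: guard c·x = 32.8959 hit at Δt = 0.6714 (t = 3.6814), x⁻ = (-25.9291, 23.9065) → reset → x⁺ = (-21.8890, 20.4896), jump to mode 3
Mode 3: flow for 0.4562 to horizon, guard not reached → x = (-18.2607, 15.3148)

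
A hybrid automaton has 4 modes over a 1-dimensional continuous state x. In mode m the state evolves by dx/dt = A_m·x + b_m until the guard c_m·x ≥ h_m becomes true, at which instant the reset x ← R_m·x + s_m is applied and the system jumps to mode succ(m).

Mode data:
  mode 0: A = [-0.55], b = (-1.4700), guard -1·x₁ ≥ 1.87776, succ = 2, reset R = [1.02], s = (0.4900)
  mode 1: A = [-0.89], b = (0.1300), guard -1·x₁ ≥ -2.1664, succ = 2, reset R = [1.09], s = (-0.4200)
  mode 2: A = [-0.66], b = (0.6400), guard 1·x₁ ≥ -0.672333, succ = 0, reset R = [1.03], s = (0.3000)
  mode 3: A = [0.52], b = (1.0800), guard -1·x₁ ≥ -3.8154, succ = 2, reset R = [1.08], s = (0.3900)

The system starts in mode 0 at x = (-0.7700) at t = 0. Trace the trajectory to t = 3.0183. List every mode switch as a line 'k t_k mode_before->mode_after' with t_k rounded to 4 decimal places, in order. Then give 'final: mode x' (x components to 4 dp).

Mode 0: guard c·x = 1.8778 hit at Δt = 1.5868 (t = 1.5868), x⁻ = (-1.8778) → reset → x⁺ = (-1.4253), jump to mode 2
Mode 2: guard c·x = -0.6723 hit at Δt = 0.5719 (t = 2.1587), x⁻ = (-0.6723) → reset → x⁺ = (-0.3925), jump to mode 0
Mode 0: flow for 0.8596 to horizon, guard not reached → x = (-1.2515)

1 1.5868 0->2
2 2.1587 2->0
final: 0 -1.2515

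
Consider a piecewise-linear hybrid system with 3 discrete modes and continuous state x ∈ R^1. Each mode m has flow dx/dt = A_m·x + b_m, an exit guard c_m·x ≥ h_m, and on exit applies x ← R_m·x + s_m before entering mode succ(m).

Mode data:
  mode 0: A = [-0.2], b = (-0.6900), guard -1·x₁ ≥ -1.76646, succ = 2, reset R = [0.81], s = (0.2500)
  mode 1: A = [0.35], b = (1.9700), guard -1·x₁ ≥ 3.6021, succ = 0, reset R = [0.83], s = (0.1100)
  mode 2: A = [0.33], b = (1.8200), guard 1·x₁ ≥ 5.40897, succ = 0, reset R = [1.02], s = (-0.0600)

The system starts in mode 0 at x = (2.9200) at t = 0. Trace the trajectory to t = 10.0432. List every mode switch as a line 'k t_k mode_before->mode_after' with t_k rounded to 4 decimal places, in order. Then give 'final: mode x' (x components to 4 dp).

1 0.9989 0->2
2 2.2639 2->0
3 4.9391 0->2
4 6.2041 2->0
5 8.8793 0->2
final: 2 5.0507

Mode 0: guard c·x = -1.7665 hit at Δt = 0.9989 (t = 0.9989), x⁻ = (1.7665) → reset → x⁺ = (1.6808), jump to mode 2
Mode 2: guard c·x = 5.4090 hit at Δt = 1.2650 (t = 2.2639), x⁻ = (5.4090) → reset → x⁺ = (5.4571), jump to mode 0
Mode 0: guard c·x = -1.7665 hit at Δt = 2.6752 (t = 4.9391), x⁻ = (1.7665) → reset → x⁺ = (1.6808), jump to mode 2
Mode 2: guard c·x = 5.4090 hit at Δt = 1.2650 (t = 6.2041), x⁻ = (5.4090) → reset → x⁺ = (5.4571), jump to mode 0
Mode 0: guard c·x = -1.7665 hit at Δt = 2.6752 (t = 8.8793), x⁻ = (1.7665) → reset → x⁺ = (1.6808), jump to mode 2
Mode 2: flow for 1.1639 to horizon, guard not reached → x = (5.0507)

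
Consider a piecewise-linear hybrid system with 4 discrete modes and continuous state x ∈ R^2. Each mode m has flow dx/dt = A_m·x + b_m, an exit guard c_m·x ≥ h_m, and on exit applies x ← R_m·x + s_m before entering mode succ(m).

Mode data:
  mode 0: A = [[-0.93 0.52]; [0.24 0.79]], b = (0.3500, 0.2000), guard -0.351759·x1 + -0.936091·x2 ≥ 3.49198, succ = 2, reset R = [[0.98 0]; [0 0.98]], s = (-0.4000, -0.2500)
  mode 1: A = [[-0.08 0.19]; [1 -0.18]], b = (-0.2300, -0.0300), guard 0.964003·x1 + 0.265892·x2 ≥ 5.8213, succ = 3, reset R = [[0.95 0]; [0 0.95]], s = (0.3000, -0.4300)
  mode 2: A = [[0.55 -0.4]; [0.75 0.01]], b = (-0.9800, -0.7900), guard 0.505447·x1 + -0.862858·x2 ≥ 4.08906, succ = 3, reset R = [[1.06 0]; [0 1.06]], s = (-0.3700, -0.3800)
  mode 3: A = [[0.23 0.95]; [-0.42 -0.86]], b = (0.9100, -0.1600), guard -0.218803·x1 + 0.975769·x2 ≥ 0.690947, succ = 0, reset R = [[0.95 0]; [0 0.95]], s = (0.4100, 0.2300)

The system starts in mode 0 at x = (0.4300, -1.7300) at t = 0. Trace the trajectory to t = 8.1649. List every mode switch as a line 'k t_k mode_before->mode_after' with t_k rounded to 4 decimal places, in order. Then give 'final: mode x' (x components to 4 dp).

Mode 0: guard c·x = 3.4920 hit at Δt = 1.0172 (t = 1.0172), x⁻ = (-0.5050, -3.5406) → reset → x⁺ = (-0.8949, -3.7198), jump to mode 2
Mode 2: guard c·x = 4.0891 hit at Δt = 0.9471 (t = 1.9643), x⁻ = (-0.5604, -5.0673) → reset → x⁺ = (-0.9640, -5.7513), jump to mode 3
Mode 3: guard c·x = 0.6909 hit at Δt = 1.5453 (t = 3.5096), x⁻ = (-4.6147, -0.3267) → reset → x⁺ = (-3.9740, -0.0803), jump to mode 0
Mode 0: guard c·x = 3.4920 hit at Δt = 2.6587 (t = 6.1683), x⁻ = (-0.9820, -3.3614) → reset → x⁺ = (-1.3624, -3.5441), jump to mode 2
Mode 2: guard c·x = 4.0891 hit at Δt = 1.0372 (t = 7.2055), x⁻ = (-1.3019, -5.5016) → reset → x⁺ = (-1.7500, -6.2117), jump to mode 3
Mode 3: flow for 0.9594 to horizon, guard not reached → x = (-5.1475, -1.7421)

1 1.0172 0->2
2 1.9643 2->3
3 3.5096 3->0
4 6.1683 0->2
5 7.2055 2->3
final: 3 -5.1475 -1.7421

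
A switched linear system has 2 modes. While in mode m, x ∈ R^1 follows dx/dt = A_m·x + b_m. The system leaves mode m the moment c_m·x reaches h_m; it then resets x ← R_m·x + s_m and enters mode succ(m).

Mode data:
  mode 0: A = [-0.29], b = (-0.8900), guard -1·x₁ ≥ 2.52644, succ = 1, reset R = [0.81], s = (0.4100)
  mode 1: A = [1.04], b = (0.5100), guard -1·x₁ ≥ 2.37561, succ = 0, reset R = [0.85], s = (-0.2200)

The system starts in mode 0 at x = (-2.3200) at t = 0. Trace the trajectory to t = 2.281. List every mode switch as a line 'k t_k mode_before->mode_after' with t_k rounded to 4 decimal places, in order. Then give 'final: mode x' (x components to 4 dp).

Mode 0: guard c·x = 2.5264 hit at Δt = 1.1119 (t = 1.1119), x⁻ = (-2.5264) → reset → x⁺ = (-1.6364), jump to mode 1
Mode 1: guard c·x = 2.3756 hit at Δt = 0.4786 (t = 1.5905), x⁻ = (-2.3756) → reset → x⁺ = (-2.2393), jump to mode 0
Mode 0: flow for 0.6905 to horizon, guard not reached → x = (-2.3898)

1 1.1119 0->1
2 1.5905 1->0
final: 0 -2.3898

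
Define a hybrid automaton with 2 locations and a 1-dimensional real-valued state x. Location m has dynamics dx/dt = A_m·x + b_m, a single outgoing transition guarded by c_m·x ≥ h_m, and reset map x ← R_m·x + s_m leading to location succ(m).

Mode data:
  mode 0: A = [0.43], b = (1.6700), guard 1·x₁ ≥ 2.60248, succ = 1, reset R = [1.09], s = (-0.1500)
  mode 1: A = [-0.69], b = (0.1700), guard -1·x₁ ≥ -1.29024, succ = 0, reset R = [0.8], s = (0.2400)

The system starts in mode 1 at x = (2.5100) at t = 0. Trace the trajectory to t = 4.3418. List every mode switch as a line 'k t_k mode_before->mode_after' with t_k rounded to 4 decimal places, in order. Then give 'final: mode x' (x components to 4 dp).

1 1.1218 1->0
2 1.6556 0->1
3 2.8863 1->0
4 3.4201 0->1
final: 1 1.5384

Mode 1: guard c·x = -1.2902 hit at Δt = 1.1218 (t = 1.1218), x⁻ = (1.2902) → reset → x⁺ = (1.2722), jump to mode 0
Mode 0: guard c·x = 2.6025 hit at Δt = 0.5338 (t = 1.6556), x⁻ = (2.6025) → reset → x⁺ = (2.6867), jump to mode 1
Mode 1: guard c·x = -1.2902 hit at Δt = 1.2307 (t = 2.8863), x⁻ = (1.2902) → reset → x⁺ = (1.2722), jump to mode 0
Mode 0: guard c·x = 2.6025 hit at Δt = 0.5338 (t = 3.4201), x⁻ = (2.6025) → reset → x⁺ = (2.6867), jump to mode 1
Mode 1: flow for 0.9217 to horizon, guard not reached → x = (1.5384)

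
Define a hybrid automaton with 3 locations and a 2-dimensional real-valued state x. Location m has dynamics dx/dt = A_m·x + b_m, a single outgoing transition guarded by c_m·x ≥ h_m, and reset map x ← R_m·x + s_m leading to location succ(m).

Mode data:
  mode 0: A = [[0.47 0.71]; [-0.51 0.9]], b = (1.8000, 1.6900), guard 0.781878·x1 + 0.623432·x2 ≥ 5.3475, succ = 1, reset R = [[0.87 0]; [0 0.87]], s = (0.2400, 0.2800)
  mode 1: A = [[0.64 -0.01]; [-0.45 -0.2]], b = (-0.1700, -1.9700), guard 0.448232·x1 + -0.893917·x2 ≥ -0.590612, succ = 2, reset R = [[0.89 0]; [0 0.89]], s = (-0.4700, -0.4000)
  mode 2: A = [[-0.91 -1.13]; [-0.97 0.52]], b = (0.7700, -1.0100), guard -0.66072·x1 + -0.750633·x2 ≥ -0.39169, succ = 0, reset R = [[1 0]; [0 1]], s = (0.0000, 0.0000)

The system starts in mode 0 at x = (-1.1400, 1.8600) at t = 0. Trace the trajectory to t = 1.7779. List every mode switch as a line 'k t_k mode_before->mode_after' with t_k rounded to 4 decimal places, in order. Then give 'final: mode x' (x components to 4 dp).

1 0.7796 0->1
2 1.4686 1->2
final: 2 1.7522 0.9829

Mode 0: guard c·x = 5.3475 hit at Δt = 0.7796 (t = 0.7796), x⁻ = (2.3925, 5.5769) → reset → x⁺ = (2.3215, 5.1319), jump to mode 1
Mode 1: guard c·x = -0.5906 hit at Δt = 0.6890 (t = 1.4686), x⁻ = (3.4275, 2.3793) → reset → x⁺ = (2.5805, 1.7176), jump to mode 2
Mode 2: flow for 0.3093 to horizon, guard not reached → x = (1.7522, 0.9829)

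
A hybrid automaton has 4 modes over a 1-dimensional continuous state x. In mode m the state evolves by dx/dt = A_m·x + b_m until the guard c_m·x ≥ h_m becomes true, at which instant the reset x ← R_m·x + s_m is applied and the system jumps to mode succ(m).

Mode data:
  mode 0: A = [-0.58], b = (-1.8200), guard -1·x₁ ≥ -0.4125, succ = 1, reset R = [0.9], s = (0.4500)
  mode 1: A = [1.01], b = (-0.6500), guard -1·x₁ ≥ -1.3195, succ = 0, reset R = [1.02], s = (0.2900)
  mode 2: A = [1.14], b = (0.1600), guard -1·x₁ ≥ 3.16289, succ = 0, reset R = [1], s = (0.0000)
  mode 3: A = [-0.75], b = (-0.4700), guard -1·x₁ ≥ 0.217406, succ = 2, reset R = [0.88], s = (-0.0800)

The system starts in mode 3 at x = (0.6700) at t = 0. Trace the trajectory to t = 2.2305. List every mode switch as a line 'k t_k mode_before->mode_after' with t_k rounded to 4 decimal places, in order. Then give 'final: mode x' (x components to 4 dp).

1 1.5376 3->2
final: 2 -0.4289

Mode 3: guard c·x = 0.2174 hit at Δt = 1.5376 (t = 1.5376), x⁻ = (-0.2174) → reset → x⁺ = (-0.2713), jump to mode 2
Mode 2: flow for 0.6929 to horizon, guard not reached → x = (-0.4289)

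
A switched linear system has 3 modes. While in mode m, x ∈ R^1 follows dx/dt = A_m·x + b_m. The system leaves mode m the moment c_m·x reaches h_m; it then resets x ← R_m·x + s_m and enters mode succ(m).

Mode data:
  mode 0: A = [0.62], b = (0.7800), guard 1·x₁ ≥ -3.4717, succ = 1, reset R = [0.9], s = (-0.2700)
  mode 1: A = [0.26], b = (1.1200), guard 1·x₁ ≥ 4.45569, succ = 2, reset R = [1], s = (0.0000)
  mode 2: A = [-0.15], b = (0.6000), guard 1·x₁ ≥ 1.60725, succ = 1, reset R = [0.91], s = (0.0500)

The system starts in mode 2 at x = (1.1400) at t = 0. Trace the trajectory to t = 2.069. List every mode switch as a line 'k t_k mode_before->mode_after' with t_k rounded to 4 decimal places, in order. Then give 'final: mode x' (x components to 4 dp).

1 1.1892 2->1
final: 1 3.0086

Mode 2: guard c·x = 1.6073 hit at Δt = 1.1892 (t = 1.1892), x⁻ = (1.6072) → reset → x⁺ = (1.5126), jump to mode 1
Mode 1: flow for 0.8798 to horizon, guard not reached → x = (3.0086)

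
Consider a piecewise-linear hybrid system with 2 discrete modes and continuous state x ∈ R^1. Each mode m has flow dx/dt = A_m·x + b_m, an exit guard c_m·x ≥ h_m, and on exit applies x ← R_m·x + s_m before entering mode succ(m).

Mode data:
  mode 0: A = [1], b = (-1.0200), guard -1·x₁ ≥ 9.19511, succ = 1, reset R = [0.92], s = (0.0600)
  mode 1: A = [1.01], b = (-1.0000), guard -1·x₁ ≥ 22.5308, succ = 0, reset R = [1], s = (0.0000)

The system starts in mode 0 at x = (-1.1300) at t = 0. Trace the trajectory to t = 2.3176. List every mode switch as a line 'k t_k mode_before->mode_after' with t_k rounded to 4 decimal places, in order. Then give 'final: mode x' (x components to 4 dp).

Mode 0: guard c·x = 9.1951 hit at Δt = 1.5584 (t = 1.5584), x⁻ = (-9.1951) → reset → x⁺ = (-8.3995), jump to mode 1
Mode 1: flow for 0.7592 to horizon, guard not reached → x = (-19.2243)

1 1.5584 0->1
final: 1 -19.2243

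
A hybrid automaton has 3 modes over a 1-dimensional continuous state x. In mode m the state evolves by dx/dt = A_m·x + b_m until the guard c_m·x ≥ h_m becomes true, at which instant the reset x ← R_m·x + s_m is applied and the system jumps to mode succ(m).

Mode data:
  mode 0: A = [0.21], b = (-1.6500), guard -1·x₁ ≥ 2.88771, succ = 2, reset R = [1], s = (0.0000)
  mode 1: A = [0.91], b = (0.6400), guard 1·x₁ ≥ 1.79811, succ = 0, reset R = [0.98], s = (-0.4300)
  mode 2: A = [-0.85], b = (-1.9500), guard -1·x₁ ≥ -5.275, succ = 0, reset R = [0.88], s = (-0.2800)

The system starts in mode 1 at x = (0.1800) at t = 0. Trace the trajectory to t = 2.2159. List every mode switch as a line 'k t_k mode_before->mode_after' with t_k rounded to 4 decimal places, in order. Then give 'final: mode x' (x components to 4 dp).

1 1.1439 1->0
final: 0 -0.3152

Mode 1: guard c·x = 1.7981 hit at Δt = 1.1439 (t = 1.1439), x⁻ = (1.7981) → reset → x⁺ = (1.3321), jump to mode 0
Mode 0: flow for 1.0720 to horizon, guard not reached → x = (-0.3152)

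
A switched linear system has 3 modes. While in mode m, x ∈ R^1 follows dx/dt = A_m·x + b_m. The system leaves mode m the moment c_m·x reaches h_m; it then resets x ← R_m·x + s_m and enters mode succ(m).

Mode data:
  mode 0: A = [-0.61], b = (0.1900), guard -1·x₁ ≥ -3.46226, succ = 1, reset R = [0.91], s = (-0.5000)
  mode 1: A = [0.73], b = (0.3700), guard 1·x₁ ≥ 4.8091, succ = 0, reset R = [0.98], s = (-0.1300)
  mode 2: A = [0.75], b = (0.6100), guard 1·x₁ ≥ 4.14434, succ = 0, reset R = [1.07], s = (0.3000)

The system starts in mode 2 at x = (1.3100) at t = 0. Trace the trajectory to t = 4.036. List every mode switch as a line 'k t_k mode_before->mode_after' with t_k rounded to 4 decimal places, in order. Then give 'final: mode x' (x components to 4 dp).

Mode 2: guard c·x = 4.1443 hit at Δt = 1.1306 (t = 1.1306), x⁻ = (4.1443) → reset → x⁺ = (4.7344), jump to mode 0
Mode 0: guard c·x = -3.4623 hit at Δt = 0.5560 (t = 1.6866), x⁻ = (3.4623) → reset → x⁺ = (2.6507), jump to mode 1
Mode 1: guard c·x = 4.8091 hit at Δt = 0.7136 (t = 2.4002), x⁻ = (4.8091) → reset → x⁺ = (4.5829), jump to mode 0
Mode 0: guard c·x = -3.4623 hit at Δt = 0.4989 (t = 2.8991), x⁻ = (3.4623) → reset → x⁺ = (2.6507), jump to mode 1
Mode 1: guard c·x = 4.8091 hit at Δt = 0.7136 (t = 3.6127), x⁻ = (4.8091) → reset → x⁺ = (4.5829), jump to mode 0
Mode 0: flow for 0.4233 to horizon, guard not reached → x = (3.6108)

1 1.1306 2->0
2 1.6866 0->1
3 2.4002 1->0
4 2.8991 0->1
5 3.6127 1->0
final: 0 3.6108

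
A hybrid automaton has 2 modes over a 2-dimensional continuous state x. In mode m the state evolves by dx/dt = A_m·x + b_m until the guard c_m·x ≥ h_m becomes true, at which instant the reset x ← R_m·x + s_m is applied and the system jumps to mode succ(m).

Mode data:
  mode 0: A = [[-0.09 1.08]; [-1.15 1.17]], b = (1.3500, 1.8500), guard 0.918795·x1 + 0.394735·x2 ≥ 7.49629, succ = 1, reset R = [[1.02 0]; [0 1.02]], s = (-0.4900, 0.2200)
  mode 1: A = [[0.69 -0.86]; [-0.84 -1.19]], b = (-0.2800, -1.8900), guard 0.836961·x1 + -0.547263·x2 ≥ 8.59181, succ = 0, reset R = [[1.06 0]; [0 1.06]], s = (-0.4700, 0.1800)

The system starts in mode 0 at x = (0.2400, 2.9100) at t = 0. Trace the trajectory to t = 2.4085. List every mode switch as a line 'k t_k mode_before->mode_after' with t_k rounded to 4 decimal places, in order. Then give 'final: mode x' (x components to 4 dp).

Mode 0: guard c·x = 7.4963 hit at Δt = 0.8003 (t = 0.8003), x⁻ = (5.3283, 6.5884) → reset → x⁺ = (4.9448, 6.9402), jump to mode 1
Mode 1: guard c·x = 8.5918 hit at Δt = 1.2826 (t = 2.0829), x⁻ = (8.2892, -3.0224) → reset → x⁺ = (8.3166, -3.0237), jump to mode 0
Mode 0: flow for 0.3256 to horizon, guard not reached → x = (6.7630, -7.2052)

1 0.8003 0->1
2 2.0829 1->0
final: 0 6.7630 -7.2052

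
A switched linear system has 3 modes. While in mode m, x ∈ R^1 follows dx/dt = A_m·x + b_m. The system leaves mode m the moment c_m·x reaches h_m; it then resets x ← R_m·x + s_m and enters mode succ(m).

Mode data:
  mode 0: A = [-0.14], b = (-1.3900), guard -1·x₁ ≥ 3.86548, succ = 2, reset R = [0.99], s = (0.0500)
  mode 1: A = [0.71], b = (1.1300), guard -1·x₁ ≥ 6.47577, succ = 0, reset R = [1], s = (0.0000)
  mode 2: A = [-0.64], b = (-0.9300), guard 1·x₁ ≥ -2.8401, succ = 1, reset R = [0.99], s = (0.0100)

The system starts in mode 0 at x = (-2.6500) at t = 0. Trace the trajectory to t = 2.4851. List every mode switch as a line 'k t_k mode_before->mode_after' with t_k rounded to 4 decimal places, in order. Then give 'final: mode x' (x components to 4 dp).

Mode 0: guard c·x = 3.8655 hit at Δt = 1.3051 (t = 1.3051), x⁻ = (-3.8655) → reset → x⁺ = (-3.7768), jump to mode 2
Mode 2: guard c·x = -2.8401 hit at Δt = 0.8063 (t = 2.1114), x⁻ = (-2.8401) → reset → x⁺ = (-2.8017), jump to mode 1
Mode 1: flow for 0.3737 to horizon, guard not reached → x = (-3.1694)

1 1.3051 0->2
2 2.1114 2->1
final: 1 -3.1694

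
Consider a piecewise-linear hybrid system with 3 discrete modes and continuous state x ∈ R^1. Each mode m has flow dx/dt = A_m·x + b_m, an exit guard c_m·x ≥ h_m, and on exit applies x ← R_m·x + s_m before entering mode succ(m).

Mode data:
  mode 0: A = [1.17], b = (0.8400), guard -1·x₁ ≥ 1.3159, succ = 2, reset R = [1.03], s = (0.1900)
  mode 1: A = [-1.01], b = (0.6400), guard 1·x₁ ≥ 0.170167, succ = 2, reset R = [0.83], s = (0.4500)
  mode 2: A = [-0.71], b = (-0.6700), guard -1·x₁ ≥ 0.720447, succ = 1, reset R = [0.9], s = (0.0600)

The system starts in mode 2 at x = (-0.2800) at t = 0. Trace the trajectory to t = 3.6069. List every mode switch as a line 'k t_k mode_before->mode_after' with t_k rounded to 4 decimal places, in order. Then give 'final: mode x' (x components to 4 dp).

Mode 2: guard c·x = 0.7204 hit at Δt = 1.5347 (t = 1.5347), x⁻ = (-0.7204) → reset → x⁺ = (-0.5884), jump to mode 1
Mode 1: guard c·x = 0.1702 hit at Δt = 0.9599 (t = 2.4946), x⁻ = (0.1702) → reset → x⁺ = (0.5912), jump to mode 2
Mode 2: flow for 1.1123 to horizon, guard not reached → x = (-0.2469)

1 1.5347 2->1
2 2.4946 1->2
final: 2 -0.2469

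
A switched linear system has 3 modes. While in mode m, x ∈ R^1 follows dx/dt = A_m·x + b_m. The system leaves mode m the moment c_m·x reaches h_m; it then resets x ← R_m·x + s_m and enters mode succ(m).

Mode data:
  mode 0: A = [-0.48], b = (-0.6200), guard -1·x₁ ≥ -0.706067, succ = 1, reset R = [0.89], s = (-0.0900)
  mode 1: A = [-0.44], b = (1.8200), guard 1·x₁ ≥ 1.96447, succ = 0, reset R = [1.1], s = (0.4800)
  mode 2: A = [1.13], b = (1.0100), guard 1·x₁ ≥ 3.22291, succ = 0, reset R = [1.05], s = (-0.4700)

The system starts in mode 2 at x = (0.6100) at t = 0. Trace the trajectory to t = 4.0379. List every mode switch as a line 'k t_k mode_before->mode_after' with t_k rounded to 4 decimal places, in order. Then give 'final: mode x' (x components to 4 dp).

1 0.8912 2->0
2 2.4421 0->1
3 3.5893 1->0
final: 0 1.8791

Mode 2: guard c·x = 3.2229 hit at Δt = 0.8912 (t = 0.8912), x⁻ = (3.2229) → reset → x⁺ = (2.9141), jump to mode 0
Mode 0: guard c·x = -0.7061 hit at Δt = 1.5509 (t = 2.4421), x⁻ = (0.7061) → reset → x⁺ = (0.5384), jump to mode 1
Mode 1: guard c·x = 1.9645 hit at Δt = 1.1472 (t = 3.5893), x⁻ = (1.9645) → reset → x⁺ = (2.6409), jump to mode 0
Mode 0: flow for 0.4486 to horizon, guard not reached → x = (1.8791)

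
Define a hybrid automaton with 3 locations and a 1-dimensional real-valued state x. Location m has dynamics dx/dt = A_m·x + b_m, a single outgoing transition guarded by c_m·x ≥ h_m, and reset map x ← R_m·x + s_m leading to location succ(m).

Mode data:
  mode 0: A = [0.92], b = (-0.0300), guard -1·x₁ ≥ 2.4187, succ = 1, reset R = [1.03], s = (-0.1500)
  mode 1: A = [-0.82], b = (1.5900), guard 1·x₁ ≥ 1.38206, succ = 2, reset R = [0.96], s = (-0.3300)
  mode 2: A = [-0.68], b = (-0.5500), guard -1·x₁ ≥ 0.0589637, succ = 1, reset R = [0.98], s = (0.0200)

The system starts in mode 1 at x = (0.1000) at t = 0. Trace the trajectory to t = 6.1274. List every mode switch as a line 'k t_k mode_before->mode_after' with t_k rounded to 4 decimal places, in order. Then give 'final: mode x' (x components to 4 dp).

Mode 1: guard c·x = 1.3821 hit at Δt = 1.4567 (t = 1.4567), x⁻ = (1.3821) → reset → x⁺ = (0.9968), jump to mode 2
Mode 2: guard c·x = 0.0590 hit at Δt = 1.2923 (t = 2.7490), x⁻ = (-0.0590) → reset → x⁺ = (-0.0378), jump to mode 1
Mode 1: guard c·x = 1.3821 hit at Δt = 1.5448 (t = 4.2938), x⁻ = (1.3821) → reset → x⁺ = (0.9968), jump to mode 2
Mode 2: guard c·x = 0.0590 hit at Δt = 1.2923 (t = 5.5861), x⁻ = (-0.0590) → reset → x⁺ = (-0.0378), jump to mode 1
Mode 1: flow for 0.5413 to horizon, guard not reached → x = (0.6708)

1 1.4567 1->2
2 2.7490 2->1
3 4.2938 1->2
4 5.5861 2->1
final: 1 0.6708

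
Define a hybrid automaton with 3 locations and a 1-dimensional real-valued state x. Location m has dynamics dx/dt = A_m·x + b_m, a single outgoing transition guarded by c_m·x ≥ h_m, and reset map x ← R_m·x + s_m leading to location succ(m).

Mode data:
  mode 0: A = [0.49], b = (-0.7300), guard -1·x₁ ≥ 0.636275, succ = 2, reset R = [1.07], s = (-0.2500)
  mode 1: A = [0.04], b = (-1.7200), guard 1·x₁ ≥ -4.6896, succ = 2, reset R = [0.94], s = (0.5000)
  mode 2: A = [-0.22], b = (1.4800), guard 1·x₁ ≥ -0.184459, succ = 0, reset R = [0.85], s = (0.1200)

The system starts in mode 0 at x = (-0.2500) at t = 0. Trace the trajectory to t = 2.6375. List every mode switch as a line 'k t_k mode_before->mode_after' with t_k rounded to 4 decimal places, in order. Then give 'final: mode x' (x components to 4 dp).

Mode 0: guard c·x = 0.6363 hit at Δt = 0.4092 (t = 0.4092), x⁻ = (-0.6363) → reset → x⁺ = (-0.9308), jump to mode 2
Mode 2: guard c·x = -0.1845 hit at Δt = 0.4661 (t = 0.8753), x⁻ = (-0.1845) → reset → x⁺ = (-0.0368), jump to mode 0
Mode 0: guard c·x = 0.6363 hit at Δt = 0.6760 (t = 1.5513), x⁻ = (-0.6363) → reset → x⁺ = (-0.9308), jump to mode 2
Mode 2: guard c·x = -0.1845 hit at Δt = 0.4661 (t = 2.0174), x⁻ = (-0.1845) → reset → x⁺ = (-0.0368), jump to mode 0
Mode 0: flow for 0.6201 to horizon, guard not reached → x = (-0.5788)

1 0.4092 0->2
2 0.8753 2->0
3 1.5513 0->2
4 2.0174 2->0
final: 0 -0.5788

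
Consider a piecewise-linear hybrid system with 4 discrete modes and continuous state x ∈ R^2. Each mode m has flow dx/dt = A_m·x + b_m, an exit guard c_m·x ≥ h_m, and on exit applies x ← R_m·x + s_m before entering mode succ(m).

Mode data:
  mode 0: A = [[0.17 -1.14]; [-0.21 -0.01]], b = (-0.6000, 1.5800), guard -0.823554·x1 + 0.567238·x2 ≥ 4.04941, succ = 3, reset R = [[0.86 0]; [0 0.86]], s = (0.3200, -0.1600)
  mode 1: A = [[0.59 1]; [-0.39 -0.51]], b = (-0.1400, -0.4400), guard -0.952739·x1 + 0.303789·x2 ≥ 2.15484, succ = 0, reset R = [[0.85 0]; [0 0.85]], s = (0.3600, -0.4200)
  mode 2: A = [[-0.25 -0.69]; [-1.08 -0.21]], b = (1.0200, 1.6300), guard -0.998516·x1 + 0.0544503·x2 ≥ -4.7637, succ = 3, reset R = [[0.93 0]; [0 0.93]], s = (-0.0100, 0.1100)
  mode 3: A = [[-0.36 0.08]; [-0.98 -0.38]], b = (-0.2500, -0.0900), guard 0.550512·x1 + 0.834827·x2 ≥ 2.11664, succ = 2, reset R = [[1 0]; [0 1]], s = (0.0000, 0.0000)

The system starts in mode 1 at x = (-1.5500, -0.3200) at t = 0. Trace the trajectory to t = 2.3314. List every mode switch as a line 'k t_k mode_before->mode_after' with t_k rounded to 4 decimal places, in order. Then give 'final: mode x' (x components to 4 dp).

1 0.5006 1->0
2 1.6684 0->3
final: 3 -2.2470 2.5223

Mode 1: guard c·x = 2.1548 hit at Δt = 0.5006 (t = 0.5006), x⁻ = (-2.2967, -0.1098) → reset → x⁺ = (-1.5922, -0.5133), jump to mode 0
Mode 0: guard c·x = 4.0494 hit at Δt = 1.1678 (t = 1.6684), x⁻ = (-3.6155, 1.8897) → reset → x⁺ = (-2.7893, 1.4651), jump to mode 3
Mode 3: flow for 0.6630 to horizon, guard not reached → x = (-2.2470, 2.5223)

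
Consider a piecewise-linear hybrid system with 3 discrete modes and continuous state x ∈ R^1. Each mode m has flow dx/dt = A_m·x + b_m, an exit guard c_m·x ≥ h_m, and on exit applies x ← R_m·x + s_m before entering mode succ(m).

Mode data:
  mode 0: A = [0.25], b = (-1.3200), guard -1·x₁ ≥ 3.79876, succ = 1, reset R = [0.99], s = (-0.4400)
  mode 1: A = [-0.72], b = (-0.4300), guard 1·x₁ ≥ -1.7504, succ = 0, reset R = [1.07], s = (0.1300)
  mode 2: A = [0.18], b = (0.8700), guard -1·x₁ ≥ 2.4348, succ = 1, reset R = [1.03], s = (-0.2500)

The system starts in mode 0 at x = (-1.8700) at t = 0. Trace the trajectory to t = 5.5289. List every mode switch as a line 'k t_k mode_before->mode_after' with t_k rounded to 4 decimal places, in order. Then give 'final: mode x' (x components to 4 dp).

1 0.9553 0->1
2 2.5378 1->0
3 3.5648 0->1
4 5.1473 1->0
final: 0 -2.4459

Mode 0: guard c·x = 3.7988 hit at Δt = 0.9553 (t = 0.9553), x⁻ = (-3.7988) → reset → x⁺ = (-4.2008), jump to mode 1
Mode 1: guard c·x = -1.7504 hit at Δt = 1.5825 (t = 2.5378), x⁻ = (-1.7504) → reset → x⁺ = (-1.7429), jump to mode 0
Mode 0: guard c·x = 3.7988 hit at Δt = 1.0270 (t = 3.5648), x⁻ = (-3.7988) → reset → x⁺ = (-4.2008), jump to mode 1
Mode 1: guard c·x = -1.7504 hit at Δt = 1.5825 (t = 5.1473), x⁻ = (-1.7504) → reset → x⁺ = (-1.7429), jump to mode 0
Mode 0: flow for 0.3816 to horizon, guard not reached → x = (-2.4459)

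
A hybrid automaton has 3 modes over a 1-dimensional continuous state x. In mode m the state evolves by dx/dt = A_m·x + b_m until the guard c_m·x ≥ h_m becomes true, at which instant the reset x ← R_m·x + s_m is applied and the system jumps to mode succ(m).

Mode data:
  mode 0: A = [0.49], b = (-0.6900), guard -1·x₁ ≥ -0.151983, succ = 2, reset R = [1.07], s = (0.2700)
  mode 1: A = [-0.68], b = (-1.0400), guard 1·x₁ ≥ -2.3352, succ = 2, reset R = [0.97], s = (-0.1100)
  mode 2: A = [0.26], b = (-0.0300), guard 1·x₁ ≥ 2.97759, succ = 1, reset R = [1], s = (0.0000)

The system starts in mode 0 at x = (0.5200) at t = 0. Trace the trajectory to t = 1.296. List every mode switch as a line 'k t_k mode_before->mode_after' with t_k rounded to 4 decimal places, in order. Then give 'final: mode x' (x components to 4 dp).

Mode 0: guard c·x = -0.1520 hit at Δt = 0.7075 (t = 0.7075), x⁻ = (0.1520) → reset → x⁺ = (0.4326), jump to mode 2
Mode 2: flow for 0.5885 to horizon, guard not reached → x = (0.4851)

1 0.7075 0->2
final: 2 0.4851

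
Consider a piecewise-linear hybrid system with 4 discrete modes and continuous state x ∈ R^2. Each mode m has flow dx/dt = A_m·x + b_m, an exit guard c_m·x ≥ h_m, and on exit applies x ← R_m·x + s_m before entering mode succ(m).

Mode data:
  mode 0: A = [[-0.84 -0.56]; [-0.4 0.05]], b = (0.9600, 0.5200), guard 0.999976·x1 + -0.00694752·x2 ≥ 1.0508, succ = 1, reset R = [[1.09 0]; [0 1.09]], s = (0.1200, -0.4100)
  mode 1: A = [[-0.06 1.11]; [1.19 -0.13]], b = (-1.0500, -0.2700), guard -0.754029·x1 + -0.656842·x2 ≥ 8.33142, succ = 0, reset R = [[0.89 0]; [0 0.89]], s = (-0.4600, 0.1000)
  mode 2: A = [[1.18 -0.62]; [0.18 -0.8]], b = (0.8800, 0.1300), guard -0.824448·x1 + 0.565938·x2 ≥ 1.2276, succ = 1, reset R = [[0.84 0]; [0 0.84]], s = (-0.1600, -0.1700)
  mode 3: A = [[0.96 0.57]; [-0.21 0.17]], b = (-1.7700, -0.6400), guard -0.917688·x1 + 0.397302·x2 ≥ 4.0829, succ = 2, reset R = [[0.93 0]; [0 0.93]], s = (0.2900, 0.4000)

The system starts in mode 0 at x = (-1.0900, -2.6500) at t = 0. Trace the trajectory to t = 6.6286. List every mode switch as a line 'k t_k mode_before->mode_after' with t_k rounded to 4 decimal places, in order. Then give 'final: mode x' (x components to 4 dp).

Mode 0: guard c·x = 1.0508 hit at Δt = 0.9633 (t = 0.9633), x⁻ = (1.0347, -2.3148) → reset → x⁺ = (1.2479, -2.9331), jump to mode 1
Mode 1: guard c·x = 8.3314 hit at Δt = 1.4540 (t = 2.4173), x⁻ = (-5.8198, -6.0032) → reset → x⁺ = (-5.6396, -5.2428), jump to mode 0
Mode 0: guard c·x = 1.0508 hit at Δt = 1.4225 (t = 3.8398), x⁻ = (1.0237, -3.9068) → reset → x⁺ = (1.2358, -4.6684), jump to mode 1
Mode 1: guard c·x = 8.3314 hit at Δt = 1.0120 (t = 4.8517), x⁻ = (-5.3239, -6.5724) → reset → x⁺ = (-5.1983, -5.7495), jump to mode 0
Mode 0: guard c·x = 1.0508 hit at Δt = 1.2433 (t = 6.0950), x⁻ = (1.0184, -4.6641) → reset → x⁺ = (1.2301, -5.4939), jump to mode 1
Mode 1: flow for 0.5336 to horizon, guard not reached → x = (-2.4999, -5.6682)

1 0.9633 0->1
2 2.4173 1->0
3 3.8398 0->1
4 4.8517 1->0
5 6.0950 0->1
final: 1 -2.4999 -5.6682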